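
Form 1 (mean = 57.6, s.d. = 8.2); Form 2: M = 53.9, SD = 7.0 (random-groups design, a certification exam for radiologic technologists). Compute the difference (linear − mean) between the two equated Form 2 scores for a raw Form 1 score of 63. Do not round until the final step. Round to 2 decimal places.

-0.79

Mean-equated: 63 + (53.9 − 57.6) = 59.30
Linear-equated: (7.0/8.2)(63 − 57.6) + 53.9 = 58.510
Difference = 58.510 − 59.30 = -0.79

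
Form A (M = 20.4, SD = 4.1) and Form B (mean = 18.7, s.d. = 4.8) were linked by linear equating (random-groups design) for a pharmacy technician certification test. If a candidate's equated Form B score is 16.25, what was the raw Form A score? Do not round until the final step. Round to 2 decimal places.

18.31

Invert y = (SD_Y/SD_X)(x − M_X) + M_Y:
x = (SD_X/SD_Y)(y − M_Y) + M_X = (4.1/4.8)(16.25 − 18.7) + 20.4
x = 0.854167 × -2.450 + 20.4 = 18.31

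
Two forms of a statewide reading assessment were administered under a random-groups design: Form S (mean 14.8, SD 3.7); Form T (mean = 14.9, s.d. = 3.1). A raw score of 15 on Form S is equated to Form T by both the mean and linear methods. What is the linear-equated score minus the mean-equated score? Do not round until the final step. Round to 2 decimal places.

Mean-equated: 15 + (14.9 − 14.8) = 15.10
Linear-equated: (3.1/3.7)(15 − 14.8) + 14.9 = 15.068
Difference = 15.068 − 15.10 = -0.03

-0.03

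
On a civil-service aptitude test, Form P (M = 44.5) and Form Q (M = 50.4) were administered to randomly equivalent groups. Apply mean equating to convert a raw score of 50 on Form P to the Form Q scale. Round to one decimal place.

55.9

Mean equating: y = x + (M_Y − M_X) = 50 + (50.4 − 44.5) = 55.9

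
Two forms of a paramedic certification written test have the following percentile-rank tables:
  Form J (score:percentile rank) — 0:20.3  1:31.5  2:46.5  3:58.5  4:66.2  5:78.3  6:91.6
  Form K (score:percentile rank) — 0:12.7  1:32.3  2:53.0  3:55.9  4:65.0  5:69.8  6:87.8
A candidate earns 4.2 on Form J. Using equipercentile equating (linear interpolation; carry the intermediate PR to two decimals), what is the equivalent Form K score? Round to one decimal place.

4.8

PR of 4.2 on Form J: 66.2 + (4.2 − 4)/(5 − 4) × (78.3 − 66.2) = 68.62
On Form K, PR 68.62 falls between score 4 (PR 65.0) and 5 (PR 69.8).
Interpolate: 4 + (68.62 − 65.0)/(69.8 − 65.0) × (5 − 4) = 4.8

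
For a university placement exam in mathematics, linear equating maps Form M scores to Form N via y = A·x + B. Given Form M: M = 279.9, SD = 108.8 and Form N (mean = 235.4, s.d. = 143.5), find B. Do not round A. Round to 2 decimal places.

-133.77

A = SD_Y / SD_X = 143.5 / 108.8 = 1.318934
B = M_Y − A·M_X = 235.4 − 1.318934 × 279.9 = -133.77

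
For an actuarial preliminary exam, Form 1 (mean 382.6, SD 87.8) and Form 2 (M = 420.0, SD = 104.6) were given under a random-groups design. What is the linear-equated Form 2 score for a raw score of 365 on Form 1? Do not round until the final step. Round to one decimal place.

Linear equating: y = (SD_Y/SD_X)(x − M_X) + M_Y
y = (104.6/87.8)(365 − 382.6) + 420.0
y = 1.191344 × -17.6 + 420.0 = -20.9677 + 420.0 = 399.0

399.0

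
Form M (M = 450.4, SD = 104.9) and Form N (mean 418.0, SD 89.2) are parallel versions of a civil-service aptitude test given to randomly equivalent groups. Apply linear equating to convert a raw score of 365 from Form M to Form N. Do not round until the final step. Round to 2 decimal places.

345.38

Linear equating: y = (SD_Y/SD_X)(x − M_X) + M_Y
y = (89.2/104.9)(365 − 450.4) + 418.0
y = 0.850334 × -85.4 + 418.0 = -72.6185 + 418.0 = 345.38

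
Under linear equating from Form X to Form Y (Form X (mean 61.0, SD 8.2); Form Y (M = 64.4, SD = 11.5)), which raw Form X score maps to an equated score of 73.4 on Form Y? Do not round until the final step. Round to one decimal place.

67.4

Invert y = (SD_Y/SD_X)(x − M_X) + M_Y:
x = (SD_X/SD_Y)(y − M_Y) + M_X = (8.2/11.5)(73.4 − 64.4) + 61.0
x = 0.713043 × 9.000 + 61.0 = 67.4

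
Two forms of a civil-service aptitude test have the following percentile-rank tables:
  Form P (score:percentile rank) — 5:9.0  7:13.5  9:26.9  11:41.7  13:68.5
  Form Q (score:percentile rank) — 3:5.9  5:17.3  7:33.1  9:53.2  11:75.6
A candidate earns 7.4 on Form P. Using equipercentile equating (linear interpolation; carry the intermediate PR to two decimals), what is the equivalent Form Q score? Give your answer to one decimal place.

PR of 7.4 on Form P: 13.5 + (7.4 − 7)/(9 − 7) × (26.9 − 13.5) = 16.18
On Form Q, PR 16.18 falls between score 3 (PR 5.9) and 5 (PR 17.3).
Interpolate: 3 + (16.18 − 5.9)/(17.3 − 5.9) × (5 − 3) = 4.8

4.8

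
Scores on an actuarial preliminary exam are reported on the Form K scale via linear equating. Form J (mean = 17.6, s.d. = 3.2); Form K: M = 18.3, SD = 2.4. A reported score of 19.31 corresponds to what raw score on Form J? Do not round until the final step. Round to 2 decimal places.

18.95

Invert y = (SD_Y/SD_X)(x − M_X) + M_Y:
x = (SD_X/SD_Y)(y − M_Y) + M_X = (3.2/2.4)(19.31 − 18.3) + 17.6
x = 1.333333 × 1.010 + 17.6 = 18.95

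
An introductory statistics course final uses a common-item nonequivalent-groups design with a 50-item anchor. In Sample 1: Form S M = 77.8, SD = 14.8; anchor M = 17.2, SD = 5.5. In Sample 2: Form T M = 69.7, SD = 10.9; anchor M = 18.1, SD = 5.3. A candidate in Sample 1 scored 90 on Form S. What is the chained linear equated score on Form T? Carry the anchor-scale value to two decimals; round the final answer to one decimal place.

77.2

Form S → anchor (Sample 1): v = (5.5/14.8)(90 − 77.8) + 17.2 = 21.73
anchor → Form T (Sample 2): y = (10.9/5.3)(21.73 − 18.1) + 69.7 = 77.2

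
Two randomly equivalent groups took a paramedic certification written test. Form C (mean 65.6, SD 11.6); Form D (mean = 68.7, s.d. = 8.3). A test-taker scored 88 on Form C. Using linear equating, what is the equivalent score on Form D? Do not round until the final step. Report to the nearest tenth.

84.7

Linear equating: y = (SD_Y/SD_X)(x − M_X) + M_Y
y = (8.3/11.6)(88 − 65.6) + 68.7
y = 0.715517 × 22.4 + 68.7 = 16.0276 + 68.7 = 84.7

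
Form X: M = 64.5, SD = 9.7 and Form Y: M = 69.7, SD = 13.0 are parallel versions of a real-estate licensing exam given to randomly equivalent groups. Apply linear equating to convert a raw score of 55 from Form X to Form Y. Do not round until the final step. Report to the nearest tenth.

57.0

Linear equating: y = (SD_Y/SD_X)(x − M_X) + M_Y
y = (13.0/9.7)(55 − 64.5) + 69.7
y = 1.340206 × -9.5 + 69.7 = -12.7320 + 69.7 = 57.0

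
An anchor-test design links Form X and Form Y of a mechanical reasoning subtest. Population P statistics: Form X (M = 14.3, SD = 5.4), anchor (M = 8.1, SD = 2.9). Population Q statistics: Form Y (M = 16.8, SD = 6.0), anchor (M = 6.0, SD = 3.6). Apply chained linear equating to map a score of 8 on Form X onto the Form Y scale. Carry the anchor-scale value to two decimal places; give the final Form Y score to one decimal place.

Form X → anchor (Population P): v = (2.9/5.4)(8 − 14.3) + 8.1 = 4.72
anchor → Form Y (Population Q): y = (6.0/3.6)(4.72 − 6.0) + 16.8 = 14.7

14.7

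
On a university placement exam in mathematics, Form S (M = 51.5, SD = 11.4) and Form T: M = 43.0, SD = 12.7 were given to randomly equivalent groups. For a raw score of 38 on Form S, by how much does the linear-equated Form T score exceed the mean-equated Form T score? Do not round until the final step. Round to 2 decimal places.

-1.54

Mean-equated: 38 + (43.0 − 51.5) = 29.50
Linear-equated: (12.7/11.4)(38 − 51.5) + 43.0 = 27.961
Difference = 27.961 − 29.50 = -1.54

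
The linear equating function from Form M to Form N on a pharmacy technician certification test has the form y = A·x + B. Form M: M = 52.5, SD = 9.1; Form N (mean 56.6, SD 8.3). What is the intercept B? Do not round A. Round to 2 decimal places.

A = SD_Y / SD_X = 8.3 / 9.1 = 0.912088
B = M_Y − A·M_X = 56.6 − 0.912088 × 52.5 = 8.72

8.72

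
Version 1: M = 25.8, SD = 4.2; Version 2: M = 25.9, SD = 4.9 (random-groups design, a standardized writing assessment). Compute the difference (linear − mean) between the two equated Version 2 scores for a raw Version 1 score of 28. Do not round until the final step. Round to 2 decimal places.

Mean-equated: 28 + (25.9 − 25.8) = 28.10
Linear-equated: (4.9/4.2)(28 − 25.8) + 25.9 = 28.467
Difference = 28.467 − 28.10 = 0.37

0.37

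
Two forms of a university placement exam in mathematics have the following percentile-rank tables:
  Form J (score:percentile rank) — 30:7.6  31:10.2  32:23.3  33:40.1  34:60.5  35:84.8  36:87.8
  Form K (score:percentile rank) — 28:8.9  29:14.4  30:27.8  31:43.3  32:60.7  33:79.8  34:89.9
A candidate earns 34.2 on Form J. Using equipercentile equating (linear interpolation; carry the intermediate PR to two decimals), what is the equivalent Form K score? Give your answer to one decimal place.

32.2

PR of 34.2 on Form J: 60.5 + (34.2 − 34)/(35 − 34) × (84.8 − 60.5) = 65.36
On Form K, PR 65.36 falls between score 32 (PR 60.7) and 33 (PR 79.8).
Interpolate: 32 + (65.36 − 60.7)/(79.8 − 60.7) × (33 − 32) = 32.2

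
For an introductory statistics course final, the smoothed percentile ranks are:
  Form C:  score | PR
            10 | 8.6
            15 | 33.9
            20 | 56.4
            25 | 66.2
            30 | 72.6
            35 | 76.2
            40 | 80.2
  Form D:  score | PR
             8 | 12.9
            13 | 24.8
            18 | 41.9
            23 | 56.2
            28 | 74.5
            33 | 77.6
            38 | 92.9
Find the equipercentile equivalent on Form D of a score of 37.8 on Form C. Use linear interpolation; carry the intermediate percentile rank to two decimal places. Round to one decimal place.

33.3

PR of 37.8 on Form C: 76.2 + (37.8 − 35)/(40 − 35) × (80.2 − 76.2) = 78.44
On Form D, PR 78.44 falls between score 33 (PR 77.6) and 38 (PR 92.9).
Interpolate: 33 + (78.44 − 77.6)/(92.9 − 77.6) × (38 − 33) = 33.3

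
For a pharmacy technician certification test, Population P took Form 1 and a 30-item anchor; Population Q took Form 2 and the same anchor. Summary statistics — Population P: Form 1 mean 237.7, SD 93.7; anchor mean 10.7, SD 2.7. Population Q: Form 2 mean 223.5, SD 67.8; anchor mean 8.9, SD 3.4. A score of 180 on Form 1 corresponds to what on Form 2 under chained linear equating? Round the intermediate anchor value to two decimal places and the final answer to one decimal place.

226.3

Form 1 → anchor (Population P): v = (2.7/93.7)(180 − 237.7) + 10.7 = 9.04
anchor → Form 2 (Population Q): y = (67.8/3.4)(9.04 − 8.9) + 223.5 = 226.3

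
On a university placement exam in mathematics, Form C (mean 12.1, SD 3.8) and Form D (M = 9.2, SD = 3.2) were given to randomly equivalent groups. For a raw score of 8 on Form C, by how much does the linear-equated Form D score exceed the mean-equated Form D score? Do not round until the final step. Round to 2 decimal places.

Mean-equated: 8 + (9.2 − 12.1) = 5.10
Linear-equated: (3.2/3.8)(8 − 12.1) + 9.2 = 5.747
Difference = 5.747 − 5.10 = 0.65

0.65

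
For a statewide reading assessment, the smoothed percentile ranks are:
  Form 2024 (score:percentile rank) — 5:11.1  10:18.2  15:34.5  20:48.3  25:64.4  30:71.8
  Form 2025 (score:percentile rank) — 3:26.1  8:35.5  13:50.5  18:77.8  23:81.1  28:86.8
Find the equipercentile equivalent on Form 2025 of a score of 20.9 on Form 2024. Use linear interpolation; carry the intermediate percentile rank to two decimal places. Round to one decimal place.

13.1

PR of 20.9 on Form 2024: 48.3 + (20.9 − 20)/(25 − 20) × (64.4 − 48.3) = 51.20
On Form 2025, PR 51.20 falls between score 13 (PR 50.5) and 18 (PR 77.8).
Interpolate: 13 + (51.20 − 50.5)/(77.8 − 50.5) × (18 − 13) = 13.1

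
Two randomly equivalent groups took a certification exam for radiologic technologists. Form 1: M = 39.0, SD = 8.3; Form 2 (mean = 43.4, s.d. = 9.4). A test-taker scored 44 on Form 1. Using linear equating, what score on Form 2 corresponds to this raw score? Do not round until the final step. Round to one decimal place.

49.1

Linear equating: y = (SD_Y/SD_X)(x − M_X) + M_Y
y = (9.4/8.3)(44 − 39.0) + 43.4
y = 1.132530 × 5.0 + 43.4 = 5.6627 + 43.4 = 49.1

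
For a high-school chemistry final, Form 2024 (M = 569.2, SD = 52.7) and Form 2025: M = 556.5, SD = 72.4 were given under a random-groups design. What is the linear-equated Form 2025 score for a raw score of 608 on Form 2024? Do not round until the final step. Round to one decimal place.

609.8

Linear equating: y = (SD_Y/SD_X)(x − M_X) + M_Y
y = (72.4/52.7)(608 − 569.2) + 556.5
y = 1.373814 × 38.8 + 556.5 = 53.3040 + 556.5 = 609.8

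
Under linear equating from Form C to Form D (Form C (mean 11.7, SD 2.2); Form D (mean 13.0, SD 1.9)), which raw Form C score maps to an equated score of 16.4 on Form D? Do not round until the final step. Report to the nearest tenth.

Invert y = (SD_Y/SD_X)(x − M_X) + M_Y:
x = (SD_X/SD_Y)(y − M_Y) + M_X = (2.2/1.9)(16.4 − 13.0) + 11.7
x = 1.157895 × 3.400 + 11.7 = 15.6

15.6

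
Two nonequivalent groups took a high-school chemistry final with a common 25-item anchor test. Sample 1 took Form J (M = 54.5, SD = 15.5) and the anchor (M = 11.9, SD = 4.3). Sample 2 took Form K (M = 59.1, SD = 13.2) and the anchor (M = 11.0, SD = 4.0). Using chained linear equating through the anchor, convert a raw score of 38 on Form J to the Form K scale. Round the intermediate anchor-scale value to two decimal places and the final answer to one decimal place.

47.0

Form J → anchor (Sample 1): v = (4.3/15.5)(38 − 54.5) + 11.9 = 7.32
anchor → Form K (Sample 2): y = (13.2/4.0)(7.32 − 11.0) + 59.1 = 47.0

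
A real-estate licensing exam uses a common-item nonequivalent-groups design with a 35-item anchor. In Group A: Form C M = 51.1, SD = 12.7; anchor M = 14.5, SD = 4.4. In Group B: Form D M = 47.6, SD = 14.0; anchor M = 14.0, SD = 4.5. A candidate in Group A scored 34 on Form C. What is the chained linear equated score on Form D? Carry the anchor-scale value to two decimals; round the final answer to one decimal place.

Form C → anchor (Group A): v = (4.4/12.7)(34 − 51.1) + 14.5 = 8.58
anchor → Form D (Group B): y = (14.0/4.5)(8.58 − 14.0) + 47.6 = 30.7

30.7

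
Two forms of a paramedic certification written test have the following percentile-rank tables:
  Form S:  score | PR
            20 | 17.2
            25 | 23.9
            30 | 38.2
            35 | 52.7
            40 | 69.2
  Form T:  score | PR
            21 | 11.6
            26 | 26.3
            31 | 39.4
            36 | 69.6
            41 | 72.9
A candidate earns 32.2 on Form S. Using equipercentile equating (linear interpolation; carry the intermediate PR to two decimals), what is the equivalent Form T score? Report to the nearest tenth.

31.9

PR of 32.2 on Form S: 38.2 + (32.2 − 30)/(35 − 30) × (52.7 − 38.2) = 44.58
On Form T, PR 44.58 falls between score 31 (PR 39.4) and 36 (PR 69.6).
Interpolate: 31 + (44.58 − 39.4)/(69.6 − 39.4) × (36 − 31) = 31.9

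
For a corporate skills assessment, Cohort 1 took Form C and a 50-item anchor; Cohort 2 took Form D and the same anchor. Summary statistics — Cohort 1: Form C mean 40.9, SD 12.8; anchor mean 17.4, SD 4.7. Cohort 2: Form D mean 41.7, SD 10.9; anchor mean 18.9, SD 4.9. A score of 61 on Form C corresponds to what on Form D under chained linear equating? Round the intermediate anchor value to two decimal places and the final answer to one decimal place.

Form C → anchor (Cohort 1): v = (4.7/12.8)(61 − 40.9) + 17.4 = 24.78
anchor → Form D (Cohort 2): y = (10.9/4.9)(24.78 − 18.9) + 41.7 = 54.8

54.8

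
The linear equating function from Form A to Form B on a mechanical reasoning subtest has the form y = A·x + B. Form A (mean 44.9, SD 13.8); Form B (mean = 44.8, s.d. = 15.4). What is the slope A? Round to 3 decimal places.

A = SD_Y / SD_X = 15.4 / 13.8 = 1.116

1.116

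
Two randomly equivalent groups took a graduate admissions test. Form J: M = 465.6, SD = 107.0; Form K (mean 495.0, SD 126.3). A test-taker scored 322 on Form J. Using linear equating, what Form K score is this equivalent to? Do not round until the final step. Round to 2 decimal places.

Linear equating: y = (SD_Y/SD_X)(x − M_X) + M_Y
y = (126.3/107.0)(322 − 465.6) + 495.0
y = 1.180374 × -143.6 + 495.0 = -169.5017 + 495.0 = 325.50

325.50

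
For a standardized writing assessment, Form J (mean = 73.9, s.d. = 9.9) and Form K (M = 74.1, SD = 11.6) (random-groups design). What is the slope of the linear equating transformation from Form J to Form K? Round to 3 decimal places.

1.172

A = SD_Y / SD_X = 11.6 / 9.9 = 1.172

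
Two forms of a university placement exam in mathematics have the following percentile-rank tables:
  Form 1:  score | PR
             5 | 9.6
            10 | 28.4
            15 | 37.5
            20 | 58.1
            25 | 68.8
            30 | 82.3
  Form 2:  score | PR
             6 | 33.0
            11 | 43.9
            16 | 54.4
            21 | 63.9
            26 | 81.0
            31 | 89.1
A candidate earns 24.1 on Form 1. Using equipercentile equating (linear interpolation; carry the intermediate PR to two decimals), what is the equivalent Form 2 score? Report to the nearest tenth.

PR of 24.1 on Form 1: 58.1 + (24.1 − 20)/(25 − 20) × (68.8 − 58.1) = 66.87
On Form 2, PR 66.87 falls between score 21 (PR 63.9) and 26 (PR 81.0).
Interpolate: 21 + (66.87 − 63.9)/(81.0 − 63.9) × (26 − 21) = 21.9

21.9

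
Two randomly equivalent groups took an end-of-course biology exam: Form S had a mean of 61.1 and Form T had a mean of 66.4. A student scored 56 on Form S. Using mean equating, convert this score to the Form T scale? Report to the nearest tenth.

Mean equating: y = x + (M_Y − M_X) = 56 + (66.4 − 61.1) = 61.3

61.3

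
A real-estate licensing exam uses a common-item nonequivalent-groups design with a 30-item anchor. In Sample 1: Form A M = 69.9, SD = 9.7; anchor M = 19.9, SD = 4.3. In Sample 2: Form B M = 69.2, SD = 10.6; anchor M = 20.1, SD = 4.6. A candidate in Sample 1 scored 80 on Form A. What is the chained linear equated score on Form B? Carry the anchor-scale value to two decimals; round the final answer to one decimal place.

79.1

Form A → anchor (Sample 1): v = (4.3/9.7)(80 − 69.9) + 19.9 = 24.38
anchor → Form B (Sample 2): y = (10.6/4.6)(24.38 − 20.1) + 69.2 = 79.1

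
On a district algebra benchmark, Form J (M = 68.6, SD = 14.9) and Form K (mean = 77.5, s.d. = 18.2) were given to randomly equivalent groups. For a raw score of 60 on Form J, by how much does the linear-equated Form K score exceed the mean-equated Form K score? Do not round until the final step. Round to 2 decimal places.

Mean-equated: 60 + (77.5 − 68.6) = 68.90
Linear-equated: (18.2/14.9)(60 − 68.6) + 77.5 = 66.995
Difference = 66.995 − 68.90 = -1.90

-1.90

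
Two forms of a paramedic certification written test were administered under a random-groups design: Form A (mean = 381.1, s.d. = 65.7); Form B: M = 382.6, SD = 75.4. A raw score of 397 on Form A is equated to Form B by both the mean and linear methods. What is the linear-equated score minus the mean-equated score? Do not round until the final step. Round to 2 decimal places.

Mean-equated: 397 + (382.6 − 381.1) = 398.50
Linear-equated: (75.4/65.7)(397 − 381.1) + 382.6 = 400.847
Difference = 400.847 − 398.50 = 2.35

2.35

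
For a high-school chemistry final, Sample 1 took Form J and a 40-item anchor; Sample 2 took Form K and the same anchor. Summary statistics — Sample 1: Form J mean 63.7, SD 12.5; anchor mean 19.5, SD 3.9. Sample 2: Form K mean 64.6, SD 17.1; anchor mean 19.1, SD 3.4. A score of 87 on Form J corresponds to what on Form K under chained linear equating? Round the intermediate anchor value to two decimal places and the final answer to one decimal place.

103.2

Form J → anchor (Sample 1): v = (3.9/12.5)(87 − 63.7) + 19.5 = 26.77
anchor → Form K (Sample 2): y = (17.1/3.4)(26.77 − 19.1) + 64.6 = 103.2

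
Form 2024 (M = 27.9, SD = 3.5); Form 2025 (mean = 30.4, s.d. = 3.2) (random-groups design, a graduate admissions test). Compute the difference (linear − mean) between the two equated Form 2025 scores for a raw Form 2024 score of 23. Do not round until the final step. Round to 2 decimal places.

Mean-equated: 23 + (30.4 − 27.9) = 25.50
Linear-equated: (3.2/3.5)(23 − 27.9) + 30.4 = 25.920
Difference = 25.920 − 25.50 = 0.42

0.42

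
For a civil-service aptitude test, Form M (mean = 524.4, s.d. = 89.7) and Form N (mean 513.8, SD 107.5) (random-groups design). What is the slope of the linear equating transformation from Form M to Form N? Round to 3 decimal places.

1.198

A = SD_Y / SD_X = 107.5 / 89.7 = 1.198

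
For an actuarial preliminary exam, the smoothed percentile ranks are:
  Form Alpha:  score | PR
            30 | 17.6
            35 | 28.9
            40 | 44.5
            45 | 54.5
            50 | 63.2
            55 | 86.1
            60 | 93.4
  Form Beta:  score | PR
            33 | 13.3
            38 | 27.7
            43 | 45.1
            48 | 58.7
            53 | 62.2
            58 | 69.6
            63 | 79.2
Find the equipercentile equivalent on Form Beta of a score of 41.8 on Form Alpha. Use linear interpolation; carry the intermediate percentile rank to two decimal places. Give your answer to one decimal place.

44.1

PR of 41.8 on Form Alpha: 44.5 + (41.8 − 40)/(45 − 40) × (54.5 − 44.5) = 48.10
On Form Beta, PR 48.10 falls between score 43 (PR 45.1) and 48 (PR 58.7).
Interpolate: 43 + (48.10 − 45.1)/(58.7 − 45.1) × (48 − 43) = 44.1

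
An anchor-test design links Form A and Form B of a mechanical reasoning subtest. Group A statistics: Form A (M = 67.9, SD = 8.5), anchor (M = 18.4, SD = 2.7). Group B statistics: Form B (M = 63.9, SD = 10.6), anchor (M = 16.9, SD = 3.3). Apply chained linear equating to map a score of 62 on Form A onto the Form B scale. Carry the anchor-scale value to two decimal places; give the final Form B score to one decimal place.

Form A → anchor (Group A): v = (2.7/8.5)(62 − 67.9) + 18.4 = 16.53
anchor → Form B (Group B): y = (10.6/3.3)(16.53 − 16.9) + 63.9 = 62.7

62.7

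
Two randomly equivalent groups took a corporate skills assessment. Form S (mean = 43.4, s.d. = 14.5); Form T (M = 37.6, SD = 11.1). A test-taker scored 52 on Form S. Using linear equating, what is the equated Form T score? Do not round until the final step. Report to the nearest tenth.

Linear equating: y = (SD_Y/SD_X)(x − M_X) + M_Y
y = (11.1/14.5)(52 − 43.4) + 37.6
y = 0.765517 × 8.6 + 37.6 = 6.5834 + 37.6 = 44.2

44.2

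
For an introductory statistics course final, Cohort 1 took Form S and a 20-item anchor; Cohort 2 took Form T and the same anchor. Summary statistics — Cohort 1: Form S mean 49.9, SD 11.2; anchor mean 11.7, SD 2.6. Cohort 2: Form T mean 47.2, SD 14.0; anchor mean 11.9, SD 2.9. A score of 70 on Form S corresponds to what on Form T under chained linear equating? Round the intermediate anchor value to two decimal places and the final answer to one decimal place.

68.8

Form S → anchor (Cohort 1): v = (2.6/11.2)(70 − 49.9) + 11.7 = 16.37
anchor → Form T (Cohort 2): y = (14.0/2.9)(16.37 − 11.9) + 47.2 = 68.8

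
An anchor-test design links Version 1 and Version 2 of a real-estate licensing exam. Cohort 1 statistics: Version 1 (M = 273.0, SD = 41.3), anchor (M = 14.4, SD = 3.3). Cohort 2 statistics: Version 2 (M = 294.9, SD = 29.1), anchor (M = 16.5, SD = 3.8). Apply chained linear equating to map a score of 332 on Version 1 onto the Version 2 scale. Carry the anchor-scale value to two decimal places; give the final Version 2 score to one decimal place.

314.9

Version 1 → anchor (Cohort 1): v = (3.3/41.3)(332 − 273.0) + 14.4 = 19.11
anchor → Version 2 (Cohort 2): y = (29.1/3.8)(19.11 − 16.5) + 294.9 = 314.9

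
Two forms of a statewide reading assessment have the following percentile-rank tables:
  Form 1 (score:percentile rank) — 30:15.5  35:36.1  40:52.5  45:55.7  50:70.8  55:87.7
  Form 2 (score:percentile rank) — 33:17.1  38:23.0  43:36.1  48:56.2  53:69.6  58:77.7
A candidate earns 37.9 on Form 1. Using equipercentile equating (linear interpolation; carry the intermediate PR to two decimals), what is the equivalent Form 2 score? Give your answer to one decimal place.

45.4

PR of 37.9 on Form 1: 36.1 + (37.9 − 35)/(40 − 35) × (52.5 − 36.1) = 45.61
On Form 2, PR 45.61 falls between score 43 (PR 36.1) and 48 (PR 56.2).
Interpolate: 43 + (45.61 − 36.1)/(56.2 − 36.1) × (48 − 43) = 45.4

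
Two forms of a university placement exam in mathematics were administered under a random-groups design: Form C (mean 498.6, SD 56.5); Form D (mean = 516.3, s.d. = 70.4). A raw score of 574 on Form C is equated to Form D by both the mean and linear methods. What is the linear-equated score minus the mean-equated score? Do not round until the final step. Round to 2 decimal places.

18.55

Mean-equated: 574 + (516.3 − 498.6) = 591.70
Linear-equated: (70.4/56.5)(574 − 498.6) + 516.3 = 610.250
Difference = 610.250 − 591.70 = 18.55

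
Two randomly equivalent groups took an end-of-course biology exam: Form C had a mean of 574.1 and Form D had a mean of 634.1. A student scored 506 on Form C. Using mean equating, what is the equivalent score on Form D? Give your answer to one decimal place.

Mean equating: y = x + (M_Y − M_X) = 506 + (634.1 − 574.1) = 566.0

566.0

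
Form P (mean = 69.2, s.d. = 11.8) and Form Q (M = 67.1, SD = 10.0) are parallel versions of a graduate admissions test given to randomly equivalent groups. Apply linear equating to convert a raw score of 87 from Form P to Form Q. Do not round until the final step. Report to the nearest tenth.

82.2

Linear equating: y = (SD_Y/SD_X)(x − M_X) + M_Y
y = (10.0/11.8)(87 − 69.2) + 67.1
y = 0.847458 × 17.8 + 67.1 = 15.0847 + 67.1 = 82.2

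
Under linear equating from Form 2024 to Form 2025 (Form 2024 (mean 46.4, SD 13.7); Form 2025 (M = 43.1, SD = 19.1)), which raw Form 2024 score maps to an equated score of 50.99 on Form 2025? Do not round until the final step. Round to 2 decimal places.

52.06

Invert y = (SD_Y/SD_X)(x − M_X) + M_Y:
x = (SD_X/SD_Y)(y − M_Y) + M_X = (13.7/19.1)(50.99 − 43.1) + 46.4
x = 0.717277 × 7.890 + 46.4 = 52.06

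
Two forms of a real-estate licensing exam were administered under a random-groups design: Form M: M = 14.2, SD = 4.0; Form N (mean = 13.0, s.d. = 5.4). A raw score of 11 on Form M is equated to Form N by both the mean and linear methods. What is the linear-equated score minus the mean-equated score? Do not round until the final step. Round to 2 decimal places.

-1.12

Mean-equated: 11 + (13.0 − 14.2) = 9.80
Linear-equated: (5.4/4.0)(11 − 14.2) + 13.0 = 8.680
Difference = 8.680 − 9.80 = -1.12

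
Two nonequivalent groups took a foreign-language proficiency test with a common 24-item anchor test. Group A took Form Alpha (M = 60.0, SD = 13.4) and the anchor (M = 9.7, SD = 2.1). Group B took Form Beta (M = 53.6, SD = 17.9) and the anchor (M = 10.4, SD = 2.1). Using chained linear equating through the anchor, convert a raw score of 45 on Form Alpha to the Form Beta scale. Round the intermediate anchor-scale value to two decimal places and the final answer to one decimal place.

27.6

Form Alpha → anchor (Group A): v = (2.1/13.4)(45 − 60.0) + 9.7 = 7.35
anchor → Form Beta (Group B): y = (17.9/2.1)(7.35 − 10.4) + 53.6 = 27.6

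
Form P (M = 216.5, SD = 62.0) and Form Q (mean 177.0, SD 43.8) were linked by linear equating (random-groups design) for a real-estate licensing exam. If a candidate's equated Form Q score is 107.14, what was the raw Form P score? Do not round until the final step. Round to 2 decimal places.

Invert y = (SD_Y/SD_X)(x − M_X) + M_Y:
x = (SD_X/SD_Y)(y − M_Y) + M_X = (62.0/43.8)(107.14 − 177.0) + 216.5
x = 1.415525 × -69.860 + 216.5 = 117.61

117.61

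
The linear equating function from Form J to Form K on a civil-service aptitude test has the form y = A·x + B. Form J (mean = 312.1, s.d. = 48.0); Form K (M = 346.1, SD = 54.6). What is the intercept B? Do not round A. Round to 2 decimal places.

A = SD_Y / SD_X = 54.6 / 48.0 = 1.137500
B = M_Y − A·M_X = 346.1 − 1.137500 × 312.1 = -8.91

-8.91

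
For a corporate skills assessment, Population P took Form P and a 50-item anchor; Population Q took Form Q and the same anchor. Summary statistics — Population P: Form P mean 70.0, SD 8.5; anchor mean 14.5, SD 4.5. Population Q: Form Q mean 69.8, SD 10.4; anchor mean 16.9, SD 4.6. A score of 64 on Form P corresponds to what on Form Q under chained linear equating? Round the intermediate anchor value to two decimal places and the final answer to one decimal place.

57.2

Form P → anchor (Population P): v = (4.5/8.5)(64 − 70.0) + 14.5 = 11.32
anchor → Form Q (Population Q): y = (10.4/4.6)(11.32 − 16.9) + 69.8 = 57.2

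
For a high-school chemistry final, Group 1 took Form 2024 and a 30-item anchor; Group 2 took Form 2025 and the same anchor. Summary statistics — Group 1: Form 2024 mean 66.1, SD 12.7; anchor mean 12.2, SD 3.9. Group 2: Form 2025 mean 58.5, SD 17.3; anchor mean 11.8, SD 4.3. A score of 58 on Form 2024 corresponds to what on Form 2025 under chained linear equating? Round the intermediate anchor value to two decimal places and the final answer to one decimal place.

Form 2024 → anchor (Group 1): v = (3.9/12.7)(58 − 66.1) + 12.2 = 9.71
anchor → Form 2025 (Group 2): y = (17.3/4.3)(9.71 − 11.8) + 58.5 = 50.1

50.1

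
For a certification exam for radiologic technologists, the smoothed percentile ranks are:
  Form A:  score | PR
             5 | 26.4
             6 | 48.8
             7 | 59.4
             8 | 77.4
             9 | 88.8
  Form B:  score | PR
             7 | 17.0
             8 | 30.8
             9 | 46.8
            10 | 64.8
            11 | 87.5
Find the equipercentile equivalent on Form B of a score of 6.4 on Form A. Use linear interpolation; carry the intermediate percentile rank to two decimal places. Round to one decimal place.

PR of 6.4 on Form A: 48.8 + (6.4 − 6)/(7 − 6) × (59.4 − 48.8) = 53.04
On Form B, PR 53.04 falls between score 9 (PR 46.8) and 10 (PR 64.8).
Interpolate: 9 + (53.04 − 46.8)/(64.8 − 46.8) × (10 − 9) = 9.3

9.3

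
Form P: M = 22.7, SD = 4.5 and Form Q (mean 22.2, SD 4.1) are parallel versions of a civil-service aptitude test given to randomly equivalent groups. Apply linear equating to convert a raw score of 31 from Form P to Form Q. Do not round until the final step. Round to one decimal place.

Linear equating: y = (SD_Y/SD_X)(x − M_X) + M_Y
y = (4.1/4.5)(31 − 22.7) + 22.2
y = 0.911111 × 8.3 + 22.2 = 7.5622 + 22.2 = 29.8

29.8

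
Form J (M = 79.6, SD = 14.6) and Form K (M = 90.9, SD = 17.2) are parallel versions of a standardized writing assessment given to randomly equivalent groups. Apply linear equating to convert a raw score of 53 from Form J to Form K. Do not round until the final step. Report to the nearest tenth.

Linear equating: y = (SD_Y/SD_X)(x − M_X) + M_Y
y = (17.2/14.6)(53 − 79.6) + 90.9
y = 1.178082 × -26.6 + 90.9 = -31.3370 + 90.9 = 59.6

59.6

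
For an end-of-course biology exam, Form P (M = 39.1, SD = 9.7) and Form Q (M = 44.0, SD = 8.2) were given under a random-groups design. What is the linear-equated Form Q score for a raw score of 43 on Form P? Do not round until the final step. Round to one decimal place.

Linear equating: y = (SD_Y/SD_X)(x − M_X) + M_Y
y = (8.2/9.7)(43 − 39.1) + 44.0
y = 0.845361 × 3.9 + 44.0 = 3.2969 + 44.0 = 47.3

47.3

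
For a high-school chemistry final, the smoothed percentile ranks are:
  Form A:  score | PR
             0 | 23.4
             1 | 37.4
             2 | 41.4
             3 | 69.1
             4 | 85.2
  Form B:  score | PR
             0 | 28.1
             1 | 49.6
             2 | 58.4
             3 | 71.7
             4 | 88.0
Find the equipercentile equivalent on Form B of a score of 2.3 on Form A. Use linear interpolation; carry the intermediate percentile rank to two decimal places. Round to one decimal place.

PR of 2.3 on Form A: 41.4 + (2.3 − 2)/(3 − 2) × (69.1 − 41.4) = 49.71
On Form B, PR 49.71 falls between score 1 (PR 49.6) and 2 (PR 58.4).
Interpolate: 1 + (49.71 − 49.6)/(58.4 − 49.6) × (2 − 1) = 1.0

1.0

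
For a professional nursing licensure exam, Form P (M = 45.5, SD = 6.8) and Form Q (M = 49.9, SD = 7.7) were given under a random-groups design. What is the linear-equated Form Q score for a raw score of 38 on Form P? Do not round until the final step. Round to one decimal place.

Linear equating: y = (SD_Y/SD_X)(x − M_X) + M_Y
y = (7.7/6.8)(38 − 45.5) + 49.9
y = 1.132353 × -7.5 + 49.9 = -8.4926 + 49.9 = 41.4

41.4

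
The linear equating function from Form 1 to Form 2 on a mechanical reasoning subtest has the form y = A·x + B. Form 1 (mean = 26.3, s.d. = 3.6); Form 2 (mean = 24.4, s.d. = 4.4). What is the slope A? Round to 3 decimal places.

1.222

A = SD_Y / SD_X = 4.4 / 3.6 = 1.222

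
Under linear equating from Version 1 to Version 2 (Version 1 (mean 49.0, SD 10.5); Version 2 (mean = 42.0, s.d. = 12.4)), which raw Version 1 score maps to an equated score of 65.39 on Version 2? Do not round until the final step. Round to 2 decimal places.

68.81

Invert y = (SD_Y/SD_X)(x − M_X) + M_Y:
x = (SD_X/SD_Y)(y − M_Y) + M_X = (10.5/12.4)(65.39 − 42.0) + 49.0
x = 0.846774 × 23.390 + 49.0 = 68.81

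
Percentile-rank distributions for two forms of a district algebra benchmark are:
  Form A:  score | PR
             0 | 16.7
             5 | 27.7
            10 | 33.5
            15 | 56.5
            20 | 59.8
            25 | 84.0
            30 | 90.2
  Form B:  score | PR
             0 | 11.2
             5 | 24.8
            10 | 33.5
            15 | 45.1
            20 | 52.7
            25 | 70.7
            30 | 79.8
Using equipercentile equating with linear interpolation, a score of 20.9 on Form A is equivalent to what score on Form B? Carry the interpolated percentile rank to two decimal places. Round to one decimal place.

23.2

PR of 20.9 on Form A: 59.8 + (20.9 − 20)/(25 − 20) × (84.0 − 59.8) = 64.16
On Form B, PR 64.16 falls between score 20 (PR 52.7) and 25 (PR 70.7).
Interpolate: 20 + (64.16 − 52.7)/(70.7 − 52.7) × (25 − 20) = 23.2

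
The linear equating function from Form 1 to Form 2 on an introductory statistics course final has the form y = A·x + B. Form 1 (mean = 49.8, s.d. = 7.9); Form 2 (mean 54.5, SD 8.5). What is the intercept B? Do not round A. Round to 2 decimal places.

A = SD_Y / SD_X = 8.5 / 7.9 = 1.075949
B = M_Y − A·M_X = 54.5 − 1.075949 × 49.8 = 0.92

0.92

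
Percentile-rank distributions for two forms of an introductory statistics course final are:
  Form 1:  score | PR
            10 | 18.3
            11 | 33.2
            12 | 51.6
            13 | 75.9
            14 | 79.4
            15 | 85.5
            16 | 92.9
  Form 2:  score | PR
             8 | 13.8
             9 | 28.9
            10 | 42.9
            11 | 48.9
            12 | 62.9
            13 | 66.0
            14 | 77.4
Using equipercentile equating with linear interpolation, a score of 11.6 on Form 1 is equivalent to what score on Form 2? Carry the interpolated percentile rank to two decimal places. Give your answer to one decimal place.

10.2

PR of 11.6 on Form 1: 33.2 + (11.6 − 11)/(12 − 11) × (51.6 − 33.2) = 44.24
On Form 2, PR 44.24 falls between score 10 (PR 42.9) and 11 (PR 48.9).
Interpolate: 10 + (44.24 − 42.9)/(48.9 − 42.9) × (11 − 10) = 10.2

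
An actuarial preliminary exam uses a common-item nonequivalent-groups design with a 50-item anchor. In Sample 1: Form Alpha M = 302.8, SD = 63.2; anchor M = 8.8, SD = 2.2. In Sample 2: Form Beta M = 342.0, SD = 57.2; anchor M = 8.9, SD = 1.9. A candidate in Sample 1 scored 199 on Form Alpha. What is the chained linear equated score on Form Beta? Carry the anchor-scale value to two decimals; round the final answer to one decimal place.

230.3

Form Alpha → anchor (Sample 1): v = (2.2/63.2)(199 − 302.8) + 8.8 = 5.19
anchor → Form Beta (Sample 2): y = (57.2/1.9)(5.19 − 8.9) + 342.0 = 230.3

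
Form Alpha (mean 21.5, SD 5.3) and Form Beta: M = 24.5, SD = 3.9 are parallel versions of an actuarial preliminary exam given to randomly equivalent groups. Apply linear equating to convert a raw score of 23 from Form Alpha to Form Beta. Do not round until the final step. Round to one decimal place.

25.6

Linear equating: y = (SD_Y/SD_X)(x − M_X) + M_Y
y = (3.9/5.3)(23 − 21.5) + 24.5
y = 0.735849 × 1.5 + 24.5 = 1.1038 + 24.5 = 25.6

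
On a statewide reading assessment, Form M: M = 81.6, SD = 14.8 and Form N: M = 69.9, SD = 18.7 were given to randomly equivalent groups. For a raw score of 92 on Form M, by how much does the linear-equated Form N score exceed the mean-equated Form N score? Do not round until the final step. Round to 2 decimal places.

2.74

Mean-equated: 92 + (69.9 − 81.6) = 80.30
Linear-equated: (18.7/14.8)(92 − 81.6) + 69.9 = 83.041
Difference = 83.041 − 80.30 = 2.74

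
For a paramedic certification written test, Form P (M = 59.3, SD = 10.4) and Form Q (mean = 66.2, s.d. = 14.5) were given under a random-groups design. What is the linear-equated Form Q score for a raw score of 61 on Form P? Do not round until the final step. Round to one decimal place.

68.6

Linear equating: y = (SD_Y/SD_X)(x − M_X) + M_Y
y = (14.5/10.4)(61 − 59.3) + 66.2
y = 1.394231 × 1.7 + 66.2 = 2.3702 + 66.2 = 68.6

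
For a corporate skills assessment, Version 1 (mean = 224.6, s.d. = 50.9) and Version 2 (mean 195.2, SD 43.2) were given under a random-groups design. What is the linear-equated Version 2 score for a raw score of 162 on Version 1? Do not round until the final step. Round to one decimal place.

142.1

Linear equating: y = (SD_Y/SD_X)(x − M_X) + M_Y
y = (43.2/50.9)(162 − 224.6) + 195.2
y = 0.848723 × -62.6 + 195.2 = -53.1301 + 195.2 = 142.1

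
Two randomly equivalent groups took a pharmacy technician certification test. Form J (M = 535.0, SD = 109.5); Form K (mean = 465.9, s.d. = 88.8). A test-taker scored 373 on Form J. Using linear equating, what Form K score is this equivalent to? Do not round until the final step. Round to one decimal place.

334.5

Linear equating: y = (SD_Y/SD_X)(x − M_X) + M_Y
y = (88.8/109.5)(373 − 535.0) + 465.9
y = 0.810959 × -162.0 + 465.9 = -131.3753 + 465.9 = 334.5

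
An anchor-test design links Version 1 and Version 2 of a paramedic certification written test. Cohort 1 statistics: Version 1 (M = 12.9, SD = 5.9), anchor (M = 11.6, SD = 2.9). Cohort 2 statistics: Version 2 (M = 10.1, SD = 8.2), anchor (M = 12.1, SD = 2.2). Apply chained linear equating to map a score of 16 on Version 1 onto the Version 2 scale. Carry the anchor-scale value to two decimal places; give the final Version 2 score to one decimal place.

Version 1 → anchor (Cohort 1): v = (2.9/5.9)(16 − 12.9) + 11.6 = 13.12
anchor → Version 2 (Cohort 2): y = (8.2/2.2)(13.12 − 12.1) + 10.1 = 13.9

13.9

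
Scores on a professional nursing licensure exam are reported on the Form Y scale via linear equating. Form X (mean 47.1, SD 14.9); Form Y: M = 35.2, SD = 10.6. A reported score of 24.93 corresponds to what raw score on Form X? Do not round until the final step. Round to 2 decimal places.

32.66

Invert y = (SD_Y/SD_X)(x − M_X) + M_Y:
x = (SD_X/SD_Y)(y − M_Y) + M_X = (14.9/10.6)(24.93 − 35.2) + 47.1
x = 1.405660 × -10.270 + 47.1 = 32.66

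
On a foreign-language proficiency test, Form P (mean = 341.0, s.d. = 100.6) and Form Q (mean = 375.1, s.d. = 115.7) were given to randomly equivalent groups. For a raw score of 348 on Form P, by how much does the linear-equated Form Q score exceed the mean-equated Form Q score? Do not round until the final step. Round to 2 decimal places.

Mean-equated: 348 + (375.1 − 341.0) = 382.10
Linear-equated: (115.7/100.6)(348 − 341.0) + 375.1 = 383.151
Difference = 383.151 − 382.10 = 1.05

1.05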